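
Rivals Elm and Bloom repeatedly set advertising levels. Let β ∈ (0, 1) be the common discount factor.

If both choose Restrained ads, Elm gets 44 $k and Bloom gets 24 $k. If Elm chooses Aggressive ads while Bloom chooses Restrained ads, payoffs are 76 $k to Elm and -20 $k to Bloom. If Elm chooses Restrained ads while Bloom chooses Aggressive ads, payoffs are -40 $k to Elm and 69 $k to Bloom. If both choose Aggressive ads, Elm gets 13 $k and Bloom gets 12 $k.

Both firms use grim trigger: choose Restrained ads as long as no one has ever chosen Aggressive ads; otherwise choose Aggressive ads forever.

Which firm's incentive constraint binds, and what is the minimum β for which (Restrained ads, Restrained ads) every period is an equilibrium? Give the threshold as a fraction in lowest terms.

Bloom; β ≥ 15/19

Elm's threshold: (76−44)/(76−13) = 32/63.
Bloom's threshold: (69−24)/(69−12) = 15/19.
32/63 < 15/19, so Bloom binds and β* = 15/19.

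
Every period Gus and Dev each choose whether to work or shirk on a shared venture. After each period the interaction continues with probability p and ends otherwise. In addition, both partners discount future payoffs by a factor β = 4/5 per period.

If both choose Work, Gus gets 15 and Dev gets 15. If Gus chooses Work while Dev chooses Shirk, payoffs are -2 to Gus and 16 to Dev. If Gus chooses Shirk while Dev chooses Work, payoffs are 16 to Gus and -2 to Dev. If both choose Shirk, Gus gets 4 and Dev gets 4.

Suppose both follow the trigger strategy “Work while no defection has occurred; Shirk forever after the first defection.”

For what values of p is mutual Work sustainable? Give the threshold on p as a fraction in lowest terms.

Expected continuation weight on next period's payoff is β·p = 4/5·p, which plays the role of the discount factor.
Cooperation requires 4/5·p ≥ (16−15)/(16−4) = 1/12, hence p ≥ 5/48.

5/48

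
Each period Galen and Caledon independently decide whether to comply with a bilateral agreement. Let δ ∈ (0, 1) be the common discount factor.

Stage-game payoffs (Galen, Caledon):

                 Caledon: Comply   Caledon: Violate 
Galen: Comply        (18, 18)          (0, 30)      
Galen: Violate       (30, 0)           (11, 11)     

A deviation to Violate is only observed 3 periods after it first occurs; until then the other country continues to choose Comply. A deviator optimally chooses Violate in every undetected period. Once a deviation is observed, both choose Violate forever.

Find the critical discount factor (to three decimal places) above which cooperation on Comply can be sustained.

0.858

A deviator earns 30 for 3 periods, then 11 forever; cooperating earns 18 forever. Multiplying the IC by (1−δ):
18 ≥ 30(1−δ^3) + 11δ^3, so 19·δ^3 ≥ 12 and δ^3 ≥ 12/19.
δ ≥ (12/19)^(1/3) ≈ 0.858.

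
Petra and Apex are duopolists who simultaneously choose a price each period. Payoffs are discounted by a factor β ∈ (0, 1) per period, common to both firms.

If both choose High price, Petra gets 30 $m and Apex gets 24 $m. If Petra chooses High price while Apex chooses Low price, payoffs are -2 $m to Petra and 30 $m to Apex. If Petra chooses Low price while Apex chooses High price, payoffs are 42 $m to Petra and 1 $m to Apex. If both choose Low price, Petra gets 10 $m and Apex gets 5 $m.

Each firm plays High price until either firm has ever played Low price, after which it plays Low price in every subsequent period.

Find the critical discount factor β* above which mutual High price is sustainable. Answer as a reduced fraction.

3/8

Petra: cooperation gives 30 each period; deviation gives 42 once then 10 forever.
  30/(1−β) ≥ 42 + 10β/(1−β) ⇒ β ≥ 12/32 = 3/8.
Apex: cooperation gives 24 each period; deviation gives 30 once then 5 forever.
  β ≥ 6/25.
Both must hold, so the binding constraint is Petra's: β ≥ 3/8.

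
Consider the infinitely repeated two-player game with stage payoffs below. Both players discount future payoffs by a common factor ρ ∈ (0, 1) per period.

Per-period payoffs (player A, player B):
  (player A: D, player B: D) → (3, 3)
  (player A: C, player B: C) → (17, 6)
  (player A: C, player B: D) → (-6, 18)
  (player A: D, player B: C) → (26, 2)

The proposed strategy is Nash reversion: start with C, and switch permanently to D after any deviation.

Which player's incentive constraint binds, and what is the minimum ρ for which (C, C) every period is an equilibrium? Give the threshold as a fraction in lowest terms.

player B; ρ ≥ 4/5

player A's threshold: (26−17)/(26−3) = 9/23.
player B's threshold: (18−6)/(18−3) = 4/5.
9/23 < 4/5, so player B binds and ρ* = 4/5.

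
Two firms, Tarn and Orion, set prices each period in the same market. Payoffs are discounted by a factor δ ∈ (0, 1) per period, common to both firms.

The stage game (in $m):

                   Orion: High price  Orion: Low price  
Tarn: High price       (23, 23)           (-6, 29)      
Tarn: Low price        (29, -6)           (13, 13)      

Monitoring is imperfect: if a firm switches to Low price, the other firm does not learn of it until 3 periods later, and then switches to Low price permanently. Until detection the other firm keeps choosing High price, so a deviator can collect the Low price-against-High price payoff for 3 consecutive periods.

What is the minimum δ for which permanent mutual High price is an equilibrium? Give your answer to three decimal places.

The best deviation is to choose Low price for all 3 undetected periods, earning 29 each, then 13 forever once detected.
Deviation value: 29(1−δ^3)/(1−δ) + 13δ^3/(1−δ); cooperation value: 23/(1−δ).
IC: 23 ≥ 29(1−δ^3) + 13δ^3 = 29 − 16δ^3.
So δ^3 ≥ 6/16 = 3/8, giving δ ≥ (3/8)^(1/3) ≈ 0.721.

0.721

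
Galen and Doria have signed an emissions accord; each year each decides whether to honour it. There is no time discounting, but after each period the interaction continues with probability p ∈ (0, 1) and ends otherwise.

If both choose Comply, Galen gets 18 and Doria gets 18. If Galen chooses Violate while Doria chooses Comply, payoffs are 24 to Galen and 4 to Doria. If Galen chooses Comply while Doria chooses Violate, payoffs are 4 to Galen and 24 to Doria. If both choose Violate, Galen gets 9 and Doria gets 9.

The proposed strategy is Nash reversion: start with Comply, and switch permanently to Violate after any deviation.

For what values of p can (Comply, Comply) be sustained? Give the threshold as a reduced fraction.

With no time discounting, the continuation probability p plays the role of the discount factor.
Grim-trigger IC: 18/(1−p) ≥ 24 + 9p/(1−p) ⇒ p ≥ (24−18)/(24−9) = 2/5.

2/5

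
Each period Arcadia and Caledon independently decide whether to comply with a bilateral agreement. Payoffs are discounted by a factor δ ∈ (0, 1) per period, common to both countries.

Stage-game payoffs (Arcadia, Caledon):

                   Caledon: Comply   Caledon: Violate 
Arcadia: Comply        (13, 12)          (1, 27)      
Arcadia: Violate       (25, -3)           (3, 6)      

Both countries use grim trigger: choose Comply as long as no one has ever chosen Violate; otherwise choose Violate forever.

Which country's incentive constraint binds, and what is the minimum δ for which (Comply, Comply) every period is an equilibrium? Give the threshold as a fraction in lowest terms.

Caledon; δ ≥ 5/7

For Arcadia: deviation gain 25−13 = 12, per-period punishment loss 13−3 = 10. IC gives δ ≥ 12/22 = 6/11.
For Caledon: gain 15, loss 6 per period, so δ ≥ 15/21 = 5/7.
The tighter constraint is Caledon's, so cooperation needs δ ≥ 5/7.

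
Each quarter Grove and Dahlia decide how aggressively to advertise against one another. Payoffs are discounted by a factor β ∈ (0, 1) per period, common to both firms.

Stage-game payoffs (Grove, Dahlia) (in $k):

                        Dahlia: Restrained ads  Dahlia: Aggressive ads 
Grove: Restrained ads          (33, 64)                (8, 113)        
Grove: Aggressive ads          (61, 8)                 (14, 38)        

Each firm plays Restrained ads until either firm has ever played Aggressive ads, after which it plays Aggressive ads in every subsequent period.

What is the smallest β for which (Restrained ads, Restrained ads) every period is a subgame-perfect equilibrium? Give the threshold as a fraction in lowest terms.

49/75

For Grove: deviation gain 61−33 = 28, per-period punishment loss 33−14 = 19. IC gives β ≥ 28/47.
For Dahlia: gain 49, loss 26 per period, so β ≥ 49/75.
The tighter constraint is Dahlia's, so cooperation needs β ≥ 49/75.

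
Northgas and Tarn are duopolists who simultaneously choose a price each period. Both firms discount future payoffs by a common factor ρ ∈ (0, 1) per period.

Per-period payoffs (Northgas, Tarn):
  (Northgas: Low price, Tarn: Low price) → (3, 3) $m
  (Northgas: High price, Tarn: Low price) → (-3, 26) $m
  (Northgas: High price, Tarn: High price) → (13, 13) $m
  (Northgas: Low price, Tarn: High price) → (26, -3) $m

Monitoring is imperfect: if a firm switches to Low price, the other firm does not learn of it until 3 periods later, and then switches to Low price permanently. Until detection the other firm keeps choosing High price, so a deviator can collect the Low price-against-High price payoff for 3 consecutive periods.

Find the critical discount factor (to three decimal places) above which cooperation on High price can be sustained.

The best deviation is to choose Low price for all 3 undetected periods, earning 26 each, then 3 forever once detected.
Deviation value: 26(1−ρ^3)/(1−ρ) + 3ρ^3/(1−ρ); cooperation value: 13/(1−ρ).
IC: 13 ≥ 26(1−ρ^3) + 3ρ^3 = 26 − 23ρ^3.
So ρ^3 ≥ 13/23, giving ρ ≥ (13/23)^(1/3) ≈ 0.827.

0.827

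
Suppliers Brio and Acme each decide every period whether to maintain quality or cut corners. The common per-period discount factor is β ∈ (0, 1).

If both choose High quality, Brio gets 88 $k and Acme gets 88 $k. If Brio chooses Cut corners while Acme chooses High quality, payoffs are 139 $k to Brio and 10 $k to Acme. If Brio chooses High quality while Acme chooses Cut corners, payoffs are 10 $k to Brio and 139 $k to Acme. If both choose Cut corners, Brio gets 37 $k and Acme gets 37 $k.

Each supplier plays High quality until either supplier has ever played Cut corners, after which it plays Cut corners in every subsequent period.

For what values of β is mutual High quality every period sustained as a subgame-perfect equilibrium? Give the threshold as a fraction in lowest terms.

1/2

88/(1−β) ≥ 139 + 37β/(1−β)
88 ≥ 139 − 102β
β ≥ 51/102 = 1/2.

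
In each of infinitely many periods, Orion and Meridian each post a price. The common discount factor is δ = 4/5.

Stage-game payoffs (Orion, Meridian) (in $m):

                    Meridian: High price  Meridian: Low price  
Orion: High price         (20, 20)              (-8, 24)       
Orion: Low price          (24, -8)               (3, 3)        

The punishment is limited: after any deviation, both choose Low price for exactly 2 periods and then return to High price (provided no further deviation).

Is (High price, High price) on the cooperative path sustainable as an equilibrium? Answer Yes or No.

IC: δ+…+δ^2 ≥ (24−20)/(20−3) = 4/17.
At δ = 4/5: partial sum = 1.4400 ≥ 0.2353. Cooperation sustainable.

Yes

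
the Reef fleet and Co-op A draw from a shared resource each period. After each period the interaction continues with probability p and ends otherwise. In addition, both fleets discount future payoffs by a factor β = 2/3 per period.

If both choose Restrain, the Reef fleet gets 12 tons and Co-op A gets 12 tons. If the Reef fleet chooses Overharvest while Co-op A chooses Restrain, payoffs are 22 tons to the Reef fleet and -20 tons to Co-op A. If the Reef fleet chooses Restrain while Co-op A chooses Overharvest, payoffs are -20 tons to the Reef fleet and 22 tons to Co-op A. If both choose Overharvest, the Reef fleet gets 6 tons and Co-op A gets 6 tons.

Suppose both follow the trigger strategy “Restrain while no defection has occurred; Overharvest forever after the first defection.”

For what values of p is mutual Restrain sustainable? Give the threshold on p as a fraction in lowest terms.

15/16

Expected continuation weight on next period's payoff is β·p = 2/3·p, which plays the role of the discount factor.
Cooperation requires 2/3·p ≥ (22−12)/(22−6) = 5/8, hence p ≥ 15/16.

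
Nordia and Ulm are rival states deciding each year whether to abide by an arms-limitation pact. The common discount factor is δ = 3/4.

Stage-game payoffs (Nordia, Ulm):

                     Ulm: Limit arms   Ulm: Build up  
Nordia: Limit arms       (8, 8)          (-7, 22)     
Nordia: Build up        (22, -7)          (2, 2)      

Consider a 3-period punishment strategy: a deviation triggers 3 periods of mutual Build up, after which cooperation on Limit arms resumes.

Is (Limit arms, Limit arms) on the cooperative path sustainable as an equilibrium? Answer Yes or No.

A one-shot deviation gives 22 now, then 2 for 3 periods, then back to 8.
Gain from deviating: (22−8) today; loss: (8−2) in each of the next 3 periods.
No-deviation condition: (8−2)(δ+…+δ^3) ≥ 22−8, i.e. δ+…+δ^3 ≥ 7/3.
At δ = 3/4: δ+…+δ^3 = 1.7344 < 2.3333.
So cooperation is not sustainable.

No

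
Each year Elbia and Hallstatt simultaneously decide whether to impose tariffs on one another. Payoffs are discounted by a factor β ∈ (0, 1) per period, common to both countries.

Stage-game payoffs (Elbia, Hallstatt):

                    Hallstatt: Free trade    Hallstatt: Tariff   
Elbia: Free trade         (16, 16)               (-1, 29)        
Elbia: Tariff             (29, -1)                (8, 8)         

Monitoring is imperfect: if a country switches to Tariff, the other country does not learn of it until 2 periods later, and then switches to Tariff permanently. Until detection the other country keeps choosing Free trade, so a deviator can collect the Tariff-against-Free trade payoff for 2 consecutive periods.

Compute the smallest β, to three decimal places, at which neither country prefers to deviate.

A deviator earns 29 for 2 periods, then 8 forever; cooperating earns 16 forever. Multiplying the IC by (1−β):
16 ≥ 29(1−β^2) + 8β^2, so 21·β^2 ≥ 13 and β^2 ≥ 13/21.
β ≥ (13/21)^(1/2) ≈ 0.787.

0.787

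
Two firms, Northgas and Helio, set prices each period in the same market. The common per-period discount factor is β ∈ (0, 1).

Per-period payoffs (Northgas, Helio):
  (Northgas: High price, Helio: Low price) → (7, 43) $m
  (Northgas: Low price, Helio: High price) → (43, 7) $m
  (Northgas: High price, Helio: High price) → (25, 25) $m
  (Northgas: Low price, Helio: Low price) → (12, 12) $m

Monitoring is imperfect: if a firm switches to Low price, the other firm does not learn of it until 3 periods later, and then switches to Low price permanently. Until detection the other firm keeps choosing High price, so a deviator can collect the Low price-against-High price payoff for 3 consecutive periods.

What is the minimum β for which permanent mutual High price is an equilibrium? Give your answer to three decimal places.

0.834

Deviating for the 3 undetected periods gains 43−25 = 18 per period over cooperation, then loses 25−12 = 13 per period forever once punishment starts.
Gain: 18(1 + β + … + β^2); loss: 13·β^3/(1−β).
No profitable deviation ⇔ 18(1−β^3) ≤ 13·β^3, i.e. β^3 ≥ 18/(18+13) = 18/31.
Hence β ≥ (18/31)^(1/3) ≈ 0.834.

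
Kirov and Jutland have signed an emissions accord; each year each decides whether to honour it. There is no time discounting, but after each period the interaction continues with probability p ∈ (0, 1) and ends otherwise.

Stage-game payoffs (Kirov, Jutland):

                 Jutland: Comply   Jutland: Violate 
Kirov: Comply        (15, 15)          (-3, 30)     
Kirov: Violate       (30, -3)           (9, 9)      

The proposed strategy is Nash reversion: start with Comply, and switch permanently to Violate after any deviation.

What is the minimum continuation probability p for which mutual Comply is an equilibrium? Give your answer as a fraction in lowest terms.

Expected cooperation value is 15 + p·15 + p²·15 + … = 15/(1−p); deviation gives 30 + p·9/(1−p).
15 ≥ 30(1−p) + 9p ⇒ 21p ≥ 15 ⇒ p ≥ 15/21 = 5/7.

5/7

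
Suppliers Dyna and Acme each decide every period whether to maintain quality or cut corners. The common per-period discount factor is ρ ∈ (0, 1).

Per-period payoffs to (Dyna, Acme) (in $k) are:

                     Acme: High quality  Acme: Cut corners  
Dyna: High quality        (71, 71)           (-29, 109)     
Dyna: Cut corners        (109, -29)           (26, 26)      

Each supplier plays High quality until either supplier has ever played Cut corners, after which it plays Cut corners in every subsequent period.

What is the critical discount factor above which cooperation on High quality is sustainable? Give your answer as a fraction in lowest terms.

38/83

Cooperation forever yields 71 each period: 71/(1−ρ).
Deviating yields 109 once, then 26 forever: 109 + 26ρ/(1−ρ).
No profitable deviation requires 71/(1−ρ) ≥ 109 + 26ρ/(1−ρ).
Multiplying by (1−ρ): 71 ≥ 109(1−ρ) + 26ρ = 109 − 83ρ.
So 83ρ ≥ 38, i.e. ρ ≥ 38/83.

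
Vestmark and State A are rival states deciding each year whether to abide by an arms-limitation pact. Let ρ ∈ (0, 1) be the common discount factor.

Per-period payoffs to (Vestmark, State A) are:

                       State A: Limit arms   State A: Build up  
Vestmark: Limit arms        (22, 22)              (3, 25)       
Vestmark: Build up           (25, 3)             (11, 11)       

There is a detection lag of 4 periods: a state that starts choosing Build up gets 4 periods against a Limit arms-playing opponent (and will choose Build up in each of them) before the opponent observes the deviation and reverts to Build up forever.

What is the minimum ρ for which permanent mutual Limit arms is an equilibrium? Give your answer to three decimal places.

0.680

A deviator earns 25 for 4 periods, then 11 forever; cooperating earns 22 forever. Multiplying the IC by (1−ρ):
22 ≥ 25(1−ρ^4) + 11ρ^4, so 14·ρ^4 ≥ 3 and ρ^4 ≥ 3/14.
ρ ≥ (3/14)^(1/4) ≈ 0.680.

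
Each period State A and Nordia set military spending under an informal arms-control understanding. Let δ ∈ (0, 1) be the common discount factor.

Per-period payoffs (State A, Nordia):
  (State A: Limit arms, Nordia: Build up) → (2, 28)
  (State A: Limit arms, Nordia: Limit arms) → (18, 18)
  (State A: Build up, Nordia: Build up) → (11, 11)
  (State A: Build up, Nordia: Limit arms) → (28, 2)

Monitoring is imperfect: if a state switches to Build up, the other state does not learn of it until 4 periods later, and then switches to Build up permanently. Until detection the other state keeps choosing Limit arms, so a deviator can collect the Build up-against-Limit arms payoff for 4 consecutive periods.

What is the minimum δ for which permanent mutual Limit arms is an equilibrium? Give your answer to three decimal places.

A deviator earns 28 for 4 periods, then 11 forever; cooperating earns 18 forever. Multiplying the IC by (1−δ):
18 ≥ 28(1−δ^4) + 11δ^4, so 17·δ^4 ≥ 10 and δ^4 ≥ 10/17.
δ ≥ (10/17)^(1/4) ≈ 0.876.

0.876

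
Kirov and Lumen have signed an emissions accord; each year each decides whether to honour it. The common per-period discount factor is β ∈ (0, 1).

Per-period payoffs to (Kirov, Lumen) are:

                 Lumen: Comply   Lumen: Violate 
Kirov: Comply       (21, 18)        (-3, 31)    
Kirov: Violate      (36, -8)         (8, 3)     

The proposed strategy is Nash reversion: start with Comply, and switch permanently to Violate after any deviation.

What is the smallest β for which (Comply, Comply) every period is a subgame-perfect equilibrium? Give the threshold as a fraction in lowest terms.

15/28

Kirov: cooperation gives 21 each period; deviation gives 36 once then 8 forever.
  21/(1−β) ≥ 36 + 8β/(1−β) ⇒ β ≥ 15/28.
Lumen: cooperation gives 18 each period; deviation gives 31 once then 3 forever.
  β ≥ 13/28.
Both must hold, so the binding constraint is Kirov's: β ≥ 15/28.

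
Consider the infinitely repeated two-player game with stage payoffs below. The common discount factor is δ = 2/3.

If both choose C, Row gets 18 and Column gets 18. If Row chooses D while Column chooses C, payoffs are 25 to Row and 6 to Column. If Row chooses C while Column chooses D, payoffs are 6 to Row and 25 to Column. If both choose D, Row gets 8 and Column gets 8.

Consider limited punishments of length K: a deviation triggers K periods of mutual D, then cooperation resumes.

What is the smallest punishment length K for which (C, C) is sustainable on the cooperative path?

2

Need Σ_{k=1}^{K} δ^k ≥ (25−18)/(18−8) = 0.7000 at δ = 2/3.
At K = 1 the sum is 0.6667 < 0.7000; at K = 2 it is 1.1111 ≥ 0.7000.
So the minimum punishment length is K = 2.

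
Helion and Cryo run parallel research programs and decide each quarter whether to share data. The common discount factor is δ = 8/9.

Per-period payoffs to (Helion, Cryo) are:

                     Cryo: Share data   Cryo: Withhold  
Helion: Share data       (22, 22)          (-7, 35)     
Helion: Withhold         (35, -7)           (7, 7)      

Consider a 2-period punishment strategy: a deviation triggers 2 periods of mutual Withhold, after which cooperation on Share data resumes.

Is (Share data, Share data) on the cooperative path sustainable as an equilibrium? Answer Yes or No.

Yes

A one-shot deviation gives 35 now, then 7 for 2 periods, then back to 22.
Gain from deviating: (35−22) today; loss: (22−7) in each of the next 2 periods.
No-deviation condition: (22−7)(δ+…+δ^2) ≥ 35−22, i.e. δ+…+δ^2 ≥ 13/15.
At δ = 8/9: δ+…+δ^2 = 1.6790 ≥ 0.8667.
So cooperation is sustainable.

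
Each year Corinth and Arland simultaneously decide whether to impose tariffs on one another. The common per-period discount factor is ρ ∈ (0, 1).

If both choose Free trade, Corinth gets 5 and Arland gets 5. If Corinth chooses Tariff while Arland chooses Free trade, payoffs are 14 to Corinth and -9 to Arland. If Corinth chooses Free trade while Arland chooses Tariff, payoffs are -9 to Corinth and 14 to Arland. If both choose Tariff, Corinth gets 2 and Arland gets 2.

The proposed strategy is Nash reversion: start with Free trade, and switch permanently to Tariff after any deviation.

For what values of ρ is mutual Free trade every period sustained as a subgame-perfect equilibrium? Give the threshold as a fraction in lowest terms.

Cooperation forever yields 5 each period: 5/(1−ρ).
Deviating yields 14 once, then 2 forever: 14 + 2ρ/(1−ρ).
No profitable deviation requires 5/(1−ρ) ≥ 14 + 2ρ/(1−ρ).
Multiplying by (1−ρ): 5 ≥ 14(1−ρ) + 2ρ = 14 − 12ρ.
So 12ρ ≥ 9, i.e. ρ ≥ 9/12 = 3/4.

3/4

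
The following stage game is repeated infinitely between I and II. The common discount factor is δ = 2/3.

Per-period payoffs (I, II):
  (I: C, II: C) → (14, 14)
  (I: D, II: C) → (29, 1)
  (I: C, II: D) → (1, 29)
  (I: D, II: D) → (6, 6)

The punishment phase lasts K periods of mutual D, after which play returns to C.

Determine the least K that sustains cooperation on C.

7

Need Σ_{k=1}^{K} δ^k ≥ (29−14)/(14−6) = 1.8750 at δ = 2/3.
At K = 6 the sum is 1.8244 < 1.8750; at K = 7 it is 1.8829 ≥ 1.8750.
So the minimum punishment length is K = 7.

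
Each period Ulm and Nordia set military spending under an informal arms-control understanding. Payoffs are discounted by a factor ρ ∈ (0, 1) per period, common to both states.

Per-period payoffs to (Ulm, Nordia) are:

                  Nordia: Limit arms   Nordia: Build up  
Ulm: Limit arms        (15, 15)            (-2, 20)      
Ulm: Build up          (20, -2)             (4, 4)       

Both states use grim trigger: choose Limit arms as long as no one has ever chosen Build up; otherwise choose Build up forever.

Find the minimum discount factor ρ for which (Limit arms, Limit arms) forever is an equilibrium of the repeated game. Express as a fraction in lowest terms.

5/16

One-period gain from deviating is 20 − 15 = 5. The loss is 15 − 4 = 11 in every subsequent period, with present value 11·ρ/(1−ρ).
Deviation is unprofitable when 11·ρ/(1−ρ) ≥ 5, i.e. ρ/(1−ρ) ≥ 5/11.
Equivalently ρ ≥ 5/(5+11) = 5/16.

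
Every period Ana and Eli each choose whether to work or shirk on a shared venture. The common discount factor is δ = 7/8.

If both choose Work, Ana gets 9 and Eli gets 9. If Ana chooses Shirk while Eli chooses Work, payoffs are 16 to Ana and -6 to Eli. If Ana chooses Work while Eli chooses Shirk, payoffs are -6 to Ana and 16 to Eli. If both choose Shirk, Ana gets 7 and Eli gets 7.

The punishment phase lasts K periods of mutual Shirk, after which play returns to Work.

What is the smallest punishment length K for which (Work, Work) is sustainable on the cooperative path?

No profitable deviation requires (9−7)(δ+…+δ^K) ≥ 16−9, i.e. δ+…+δ^K ≥ 7/2 ≈ 3.5000.
With δ = 7/8, the partial sums are K=1: 0.8750, K=2: 1.6406, K=3: 2.3105, K=4: 2.8967, K=5: 3.4096, K=6: 3.8584.
K = 6 is the first length at which the sum reaches 3.5000.

6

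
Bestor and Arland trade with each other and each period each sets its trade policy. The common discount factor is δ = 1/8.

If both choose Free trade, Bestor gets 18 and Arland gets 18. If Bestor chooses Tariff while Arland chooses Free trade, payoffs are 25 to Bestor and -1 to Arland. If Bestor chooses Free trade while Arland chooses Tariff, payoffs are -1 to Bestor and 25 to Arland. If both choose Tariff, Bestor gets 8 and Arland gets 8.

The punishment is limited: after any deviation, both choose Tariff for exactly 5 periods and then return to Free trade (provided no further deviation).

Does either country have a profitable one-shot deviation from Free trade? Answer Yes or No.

Yes

IC: δ+…+δ^5 ≥ (25−18)/(18−8) = 7/10.
At δ = 1/8: partial sum = 0.1429 < 0.7000. Cooperation not sustainable.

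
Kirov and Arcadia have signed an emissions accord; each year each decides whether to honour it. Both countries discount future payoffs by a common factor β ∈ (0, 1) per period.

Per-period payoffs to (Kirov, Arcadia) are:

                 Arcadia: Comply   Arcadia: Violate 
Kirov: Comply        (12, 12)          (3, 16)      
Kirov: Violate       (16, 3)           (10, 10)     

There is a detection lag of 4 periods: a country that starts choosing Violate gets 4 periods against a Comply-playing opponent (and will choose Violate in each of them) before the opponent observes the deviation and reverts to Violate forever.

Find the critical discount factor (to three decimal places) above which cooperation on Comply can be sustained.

0.904

The best deviation is to choose Violate for all 4 undetected periods, earning 16 each, then 10 forever once detected.
Deviation value: 16(1−β^4)/(1−β) + 10β^4/(1−β); cooperation value: 12/(1−β).
IC: 12 ≥ 16(1−β^4) + 10β^4 = 16 − 6β^4.
So β^4 ≥ 4/6 = 2/3, giving β ≥ (2/3)^(1/4) ≈ 0.904.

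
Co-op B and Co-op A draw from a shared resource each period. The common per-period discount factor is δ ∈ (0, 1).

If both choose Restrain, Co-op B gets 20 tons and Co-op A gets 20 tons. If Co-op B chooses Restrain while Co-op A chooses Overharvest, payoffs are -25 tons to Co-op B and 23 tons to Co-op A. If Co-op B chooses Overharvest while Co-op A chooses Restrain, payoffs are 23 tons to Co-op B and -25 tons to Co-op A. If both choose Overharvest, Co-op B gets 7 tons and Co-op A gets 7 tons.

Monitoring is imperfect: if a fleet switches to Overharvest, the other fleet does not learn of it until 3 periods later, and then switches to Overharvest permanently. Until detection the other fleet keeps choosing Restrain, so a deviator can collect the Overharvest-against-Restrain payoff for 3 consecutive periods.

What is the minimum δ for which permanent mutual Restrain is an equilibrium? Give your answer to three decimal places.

0.572

A deviator earns 23 for 3 periods, then 7 forever; cooperating earns 20 forever. Multiplying the IC by (1−δ):
20 ≥ 23(1−δ^3) + 7δ^3, so 16·δ^3 ≥ 3 and δ^3 ≥ 3/16.
δ ≥ (3/16)^(1/3) ≈ 0.572.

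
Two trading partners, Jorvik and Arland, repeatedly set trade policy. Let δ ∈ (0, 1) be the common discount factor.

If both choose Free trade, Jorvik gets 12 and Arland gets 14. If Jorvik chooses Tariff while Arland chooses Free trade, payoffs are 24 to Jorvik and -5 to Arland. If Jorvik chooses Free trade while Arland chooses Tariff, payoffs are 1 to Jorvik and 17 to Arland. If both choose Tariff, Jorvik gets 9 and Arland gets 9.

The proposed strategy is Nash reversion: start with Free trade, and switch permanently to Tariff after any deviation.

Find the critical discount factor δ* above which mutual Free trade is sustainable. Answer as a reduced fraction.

For Jorvik: deviation gain 24−12 = 12, per-period punishment loss 12−9 = 3. IC gives δ ≥ 12/15 = 4/5.
For Arland: gain 3, loss 5 per period, so δ ≥ 3/8.
The tighter constraint is Jorvik's, so cooperation needs δ ≥ 4/5.

4/5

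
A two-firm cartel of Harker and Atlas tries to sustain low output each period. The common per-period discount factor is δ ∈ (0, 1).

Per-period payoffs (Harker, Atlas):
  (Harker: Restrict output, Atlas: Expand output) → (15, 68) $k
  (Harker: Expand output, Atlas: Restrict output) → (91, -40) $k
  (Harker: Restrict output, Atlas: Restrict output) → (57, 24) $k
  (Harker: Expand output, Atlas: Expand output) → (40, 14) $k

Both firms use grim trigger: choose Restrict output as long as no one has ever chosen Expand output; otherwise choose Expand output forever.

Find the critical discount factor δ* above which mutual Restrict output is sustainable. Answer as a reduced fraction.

Harker's threshold: (91−57)/(91−40) = 2/3.
Atlas's threshold: (68−24)/(68−14) = 22/27.
2/3 < 22/27, so Atlas binds and δ* = 22/27.

22/27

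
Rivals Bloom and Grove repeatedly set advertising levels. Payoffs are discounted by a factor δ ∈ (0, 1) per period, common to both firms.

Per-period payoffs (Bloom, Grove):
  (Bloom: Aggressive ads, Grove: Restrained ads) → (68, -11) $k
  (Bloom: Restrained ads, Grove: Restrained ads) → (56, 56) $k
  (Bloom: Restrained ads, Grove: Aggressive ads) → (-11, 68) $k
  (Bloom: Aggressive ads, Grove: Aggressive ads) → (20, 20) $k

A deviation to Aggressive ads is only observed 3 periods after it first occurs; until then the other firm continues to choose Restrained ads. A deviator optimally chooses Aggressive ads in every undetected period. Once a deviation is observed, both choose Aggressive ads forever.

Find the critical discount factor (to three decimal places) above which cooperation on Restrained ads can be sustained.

0.630

The best deviation is to choose Aggressive ads for all 3 undetected periods, earning 68 each, then 20 forever once detected.
Deviation value: 68(1−δ^3)/(1−δ) + 20δ^3/(1−δ); cooperation value: 56/(1−δ).
IC: 56 ≥ 68(1−δ^3) + 20δ^3 = 68 − 48δ^3.
So δ^3 ≥ 12/48 = 1/4, giving δ ≥ (1/4)^(1/3) ≈ 0.630.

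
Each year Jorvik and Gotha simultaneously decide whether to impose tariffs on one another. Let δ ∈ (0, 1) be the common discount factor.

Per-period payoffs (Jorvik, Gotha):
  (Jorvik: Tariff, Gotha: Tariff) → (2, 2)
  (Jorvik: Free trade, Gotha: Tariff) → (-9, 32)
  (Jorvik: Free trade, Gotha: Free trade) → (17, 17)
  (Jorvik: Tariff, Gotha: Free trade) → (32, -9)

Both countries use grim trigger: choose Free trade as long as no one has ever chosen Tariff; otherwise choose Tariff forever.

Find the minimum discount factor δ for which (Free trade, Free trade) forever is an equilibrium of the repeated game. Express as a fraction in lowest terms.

1/2

Cooperation forever yields 17 each period: 17/(1−δ).
Deviating yields 32 once, then 2 forever: 32 + 2δ/(1−δ).
No profitable deviation requires 17/(1−δ) ≥ 32 + 2δ/(1−δ).
Multiplying by (1−δ): 17 ≥ 32(1−δ) + 2δ = 32 − 30δ.
So 30δ ≥ 15, i.e. δ ≥ 15/30 = 1/2.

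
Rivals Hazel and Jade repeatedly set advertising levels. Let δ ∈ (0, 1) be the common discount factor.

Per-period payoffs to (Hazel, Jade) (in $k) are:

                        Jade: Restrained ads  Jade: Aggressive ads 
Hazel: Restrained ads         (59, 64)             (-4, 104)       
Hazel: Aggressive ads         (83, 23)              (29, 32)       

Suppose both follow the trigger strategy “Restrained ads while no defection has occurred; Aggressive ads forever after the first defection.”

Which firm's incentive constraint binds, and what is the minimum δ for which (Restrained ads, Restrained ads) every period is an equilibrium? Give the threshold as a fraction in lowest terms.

Jade; δ ≥ 5/9

Hazel: cooperation gives 59 each period; deviation gives 83 once then 29 forever.
  59/(1−δ) ≥ 83 + 29δ/(1−δ) ⇒ δ ≥ 24/54 = 4/9.
Jade: cooperation gives 64 each period; deviation gives 104 once then 32 forever.
  δ ≥ 40/72 = 5/9.
Both must hold, so the binding constraint is Jade's: δ ≥ 5/9.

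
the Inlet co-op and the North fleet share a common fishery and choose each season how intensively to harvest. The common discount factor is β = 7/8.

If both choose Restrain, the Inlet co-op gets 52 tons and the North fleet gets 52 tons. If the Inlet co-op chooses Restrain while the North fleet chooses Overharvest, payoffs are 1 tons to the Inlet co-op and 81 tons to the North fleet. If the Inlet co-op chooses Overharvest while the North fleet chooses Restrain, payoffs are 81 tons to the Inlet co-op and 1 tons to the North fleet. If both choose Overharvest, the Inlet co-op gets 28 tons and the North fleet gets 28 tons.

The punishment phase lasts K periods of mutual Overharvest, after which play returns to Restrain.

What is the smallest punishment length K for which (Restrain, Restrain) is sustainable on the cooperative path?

No profitable deviation requires (52−28)(β+…+β^K) ≥ 81−52, i.e. β+…+β^K ≥ 29/24 ≈ 1.2083.
With β = 7/8, the partial sums are K=1: 0.8750, K=2: 1.6406.
K = 2 is the first length at which the sum reaches 1.2083.

2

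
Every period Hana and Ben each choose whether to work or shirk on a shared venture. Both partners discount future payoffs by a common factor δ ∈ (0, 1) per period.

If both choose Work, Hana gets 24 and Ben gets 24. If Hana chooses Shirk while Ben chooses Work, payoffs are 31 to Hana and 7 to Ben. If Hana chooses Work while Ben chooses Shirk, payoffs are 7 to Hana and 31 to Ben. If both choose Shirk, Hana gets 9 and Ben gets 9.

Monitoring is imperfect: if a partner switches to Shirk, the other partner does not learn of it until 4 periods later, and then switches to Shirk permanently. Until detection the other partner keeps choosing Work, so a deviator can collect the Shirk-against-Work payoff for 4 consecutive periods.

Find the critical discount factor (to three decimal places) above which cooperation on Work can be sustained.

0.751

The best deviation is to choose Shirk for all 4 undetected periods, earning 31 each, then 9 forever once detected.
Deviation value: 31(1−δ^4)/(1−δ) + 9δ^4/(1−δ); cooperation value: 24/(1−δ).
IC: 24 ≥ 31(1−δ^4) + 9δ^4 = 31 − 22δ^4.
So δ^4 ≥ 7/22, giving δ ≥ (7/22)^(1/4) ≈ 0.751.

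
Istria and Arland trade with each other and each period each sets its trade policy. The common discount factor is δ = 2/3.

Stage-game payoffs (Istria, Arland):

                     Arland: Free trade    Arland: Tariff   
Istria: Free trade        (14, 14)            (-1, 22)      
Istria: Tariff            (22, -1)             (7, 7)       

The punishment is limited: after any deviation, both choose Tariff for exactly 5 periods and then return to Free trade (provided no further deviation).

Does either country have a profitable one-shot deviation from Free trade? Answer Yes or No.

A one-shot deviation gives 22 now, then 7 for 5 periods, then back to 14.
Gain from deviating: (22−14) today; loss: (14−7) in each of the next 5 periods.
No-deviation condition: (14−7)(δ+…+δ^5) ≥ 22−14, i.e. δ+…+δ^5 ≥ 8/7.
At δ = 2/3: δ+…+δ^5 = 1.7366 ≥ 1.1429.
So cooperation is sustainable.

No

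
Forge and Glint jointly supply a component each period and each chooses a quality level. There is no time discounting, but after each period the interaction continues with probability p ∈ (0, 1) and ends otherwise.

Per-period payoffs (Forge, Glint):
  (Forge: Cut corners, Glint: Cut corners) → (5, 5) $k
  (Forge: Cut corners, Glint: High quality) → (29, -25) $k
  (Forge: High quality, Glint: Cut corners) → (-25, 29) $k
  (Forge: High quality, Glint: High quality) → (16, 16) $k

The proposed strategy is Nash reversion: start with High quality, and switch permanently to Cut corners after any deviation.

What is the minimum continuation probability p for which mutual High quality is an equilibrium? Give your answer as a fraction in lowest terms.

13/24

Expected cooperation value is 16 + p·16 + p²·16 + … = 16/(1−p); deviation gives 29 + p·5/(1−p).
16 ≥ 29(1−p) + 5p ⇒ 24p ≥ 13 ⇒ p ≥ 13/24.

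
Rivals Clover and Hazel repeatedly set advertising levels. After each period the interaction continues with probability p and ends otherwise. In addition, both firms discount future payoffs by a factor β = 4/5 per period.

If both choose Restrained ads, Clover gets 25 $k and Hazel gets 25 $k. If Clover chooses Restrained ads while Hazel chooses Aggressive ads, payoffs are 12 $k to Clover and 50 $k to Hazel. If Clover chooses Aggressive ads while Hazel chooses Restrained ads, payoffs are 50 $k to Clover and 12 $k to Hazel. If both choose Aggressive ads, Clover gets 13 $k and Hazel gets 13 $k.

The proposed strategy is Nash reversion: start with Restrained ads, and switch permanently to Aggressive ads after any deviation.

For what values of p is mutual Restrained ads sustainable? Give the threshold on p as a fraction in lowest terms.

Expected continuation weight on next period's payoff is β·p = 4/5·p, which plays the role of the discount factor.
Cooperation requires 4/5·p ≥ (50−25)/(50−13) = 25/37, hence p ≥ 125/148.

125/148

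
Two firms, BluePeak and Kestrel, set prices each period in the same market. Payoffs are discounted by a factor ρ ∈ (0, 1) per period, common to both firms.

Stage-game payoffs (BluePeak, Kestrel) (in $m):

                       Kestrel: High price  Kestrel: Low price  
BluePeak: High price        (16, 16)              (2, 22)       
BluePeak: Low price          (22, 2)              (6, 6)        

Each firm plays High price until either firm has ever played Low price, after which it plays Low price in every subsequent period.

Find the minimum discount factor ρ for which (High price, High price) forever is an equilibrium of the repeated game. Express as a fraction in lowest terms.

Under grim trigger the critical discount factor is (T−C)/(T−P) with T = 22, C = 16, P = 6.
ρ* = (22−16)/(22−6) = 6/16 = 3/8.

3/8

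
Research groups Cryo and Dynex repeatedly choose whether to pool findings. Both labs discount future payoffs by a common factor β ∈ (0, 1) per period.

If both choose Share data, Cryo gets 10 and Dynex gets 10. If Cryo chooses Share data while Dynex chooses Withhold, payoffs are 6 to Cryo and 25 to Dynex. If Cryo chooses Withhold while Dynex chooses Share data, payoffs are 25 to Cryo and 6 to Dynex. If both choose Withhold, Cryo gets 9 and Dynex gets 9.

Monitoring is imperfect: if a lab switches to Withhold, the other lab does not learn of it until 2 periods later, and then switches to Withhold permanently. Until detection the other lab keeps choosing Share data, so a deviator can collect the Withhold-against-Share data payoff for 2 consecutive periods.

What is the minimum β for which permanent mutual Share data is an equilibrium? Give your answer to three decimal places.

0.968

The best deviation is to choose Withhold for all 2 undetected periods, earning 25 each, then 9 forever once detected.
Deviation value: 25(1−β^2)/(1−β) + 9β^2/(1−β); cooperation value: 10/(1−β).
IC: 10 ≥ 25(1−β^2) + 9β^2 = 25 − 16β^2.
So β^2 ≥ 15/16, giving β ≥ (15/16)^(1/2) ≈ 0.968.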